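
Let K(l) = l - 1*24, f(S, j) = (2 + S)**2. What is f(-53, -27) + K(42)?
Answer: 2619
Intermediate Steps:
K(l) = -24 + l (K(l) = l - 24 = -24 + l)
f(-53, -27) + K(42) = (2 - 53)**2 + (-24 + 42) = (-51)**2 + 18 = 2601 + 18 = 2619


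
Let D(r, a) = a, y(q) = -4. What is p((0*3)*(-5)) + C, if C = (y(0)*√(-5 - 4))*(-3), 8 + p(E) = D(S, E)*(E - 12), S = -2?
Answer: -8 + 36*I ≈ -8.0 + 36.0*I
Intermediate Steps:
p(E) = -8 + E*(-12 + E) (p(E) = -8 + E*(E - 12) = -8 + E*(-12 + E))
C = 36*I (C = -4*√(-5 - 4)*(-3) = -12*I*(-3) = 36*I ≈ 36.0*I)
p((0*3)*(-5)) + C = (-8 + ((0*3)*(-5))² - 12*0*3*(-5)) + 36*I = (-8 + (0*(-5))² - 0*(-5)) + 36*I = (-8 + 0² - 12*0) + 36*I = (-8 + 0 + 0) + 36*I = -8 + 36*I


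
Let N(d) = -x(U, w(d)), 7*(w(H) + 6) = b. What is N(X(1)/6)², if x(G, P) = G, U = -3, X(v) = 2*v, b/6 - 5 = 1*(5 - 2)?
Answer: 9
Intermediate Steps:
b = 48 (b = 30 + 6*(1*(5 - 2)) = 30 + 6*(1*3) = 30 + 6*3 = 30 + 18 = 48)
w(H) = 6/7 (w(H) = -6 + (⅐)*48 = -6 + 48/7 = 6/7)
N(d) = 3 (N(d) = -1*(-3) = 3)
N(X(1)/6)² = 3² = 9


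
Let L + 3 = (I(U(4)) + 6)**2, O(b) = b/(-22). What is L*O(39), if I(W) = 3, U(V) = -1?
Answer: -1521/11 ≈ -138.27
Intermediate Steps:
O(b) = -b/22 (O(b) = b*(-1/22) = -b/22)
L = 78 (L = -3 + (3 + 6)**2 = -3 + 9**2 = -3 + 81 = 78)
L*O(39) = 78*(-1/22*39) = 78*(-39/22) = -1521/11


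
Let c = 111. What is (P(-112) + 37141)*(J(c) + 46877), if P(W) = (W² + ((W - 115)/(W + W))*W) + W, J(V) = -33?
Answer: 2316880818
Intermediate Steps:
P(W) = -115/2 + W² + 3*W/2 (P(W) = (W² + ((-115 + W)/((2*W)))*W) + W = (W² + ((-115 + W)*(1/(2*W)))*W) + W = (W² + ((-115 + W)/(2*W))*W) + W = (W² + (-115/2 + W/2)) + W = (-115/2 + W² + W/2) + W = -115/2 + W² + 3*W/2)
(P(-112) + 37141)*(J(c) + 46877) = ((-115/2 + (-112)² + (3/2)*(-112)) + 37141)*(-33 + 46877) = ((-115/2 + 12544 - 168) + 37141)*46844 = (24637/2 + 37141)*46844 = (98919/2)*46844 = 2316880818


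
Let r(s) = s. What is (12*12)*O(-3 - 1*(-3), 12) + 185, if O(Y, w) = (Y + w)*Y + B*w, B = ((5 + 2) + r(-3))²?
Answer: 27833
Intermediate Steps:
B = 16 (B = ((5 + 2) - 3)² = (7 - 3)² = 4² = 16)
O(Y, w) = 16*w + Y*(Y + w) (O(Y, w) = (Y + w)*Y + 16*w = Y*(Y + w) + 16*w = 16*w + Y*(Y + w))
(12*12)*O(-3 - 1*(-3), 12) + 185 = (12*12)*((-3 - 1*(-3))² + 16*12 + (-3 - 1*(-3))*12) + 185 = 144*((-3 + 3)² + 192 + (-3 + 3)*12) + 185 = 144*(0² + 192 + 0*12) + 185 = 144*(0 + 192 + 0) + 185 = 144*192 + 185 = 27648 + 185 = 27833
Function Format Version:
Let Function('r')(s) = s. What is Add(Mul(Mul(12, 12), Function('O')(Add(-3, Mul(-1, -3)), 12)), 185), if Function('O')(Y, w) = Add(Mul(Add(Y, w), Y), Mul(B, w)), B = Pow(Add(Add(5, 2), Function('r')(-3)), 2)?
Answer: 27833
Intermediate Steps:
B = 16 (B = Pow(Add(Add(5, 2), -3), 2) = Pow(Add(7, -3), 2) = Pow(4, 2) = 16)
Function('O')(Y, w) = Add(Mul(16, w), Mul(Y, Add(Y, w))) (Function('O')(Y, w) = Add(Mul(Add(Y, w), Y), Mul(16, w)) = Add(Mul(Y, Add(Y, w)), Mul(16, w)) = Add(Mul(16, w), Mul(Y, Add(Y, w))))
Add(Mul(Mul(12, 12), Function('O')(Add(-3, Mul(-1, -3)), 12)), 185) = Add(Mul(Mul(12, 12), Add(Pow(Add(-3, Mul(-1, -3)), 2), Mul(16, 12), Mul(Add(-3, Mul(-1, -3)), 12))), 185) = Add(Mul(144, Add(Pow(Add(-3, 3), 2), 192, Mul(Add(-3, 3), 12))), 185) = Add(Mul(144, Add(Pow(0, 2), 192, Mul(0, 12))), 185) = Add(Mul(144, Add(0, 192, 0)), 185) = Add(Mul(144, 192), 185) = Add(27648, 185) = 27833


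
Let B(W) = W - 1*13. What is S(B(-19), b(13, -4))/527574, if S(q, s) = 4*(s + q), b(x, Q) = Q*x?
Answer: -56/87929 ≈ -0.00063688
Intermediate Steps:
B(W) = -13 + W (B(W) = W - 13 = -13 + W)
S(q, s) = 4*q + 4*s (S(q, s) = 4*(q + s) = 4*q + 4*s)
S(B(-19), b(13, -4))/527574 = (4*(-13 - 19) + 4*(-4*13))/527574 = (4*(-32) + 4*(-52))*(1/527574) = (-128 - 208)*(1/527574) = -336*1/527574 = -56/87929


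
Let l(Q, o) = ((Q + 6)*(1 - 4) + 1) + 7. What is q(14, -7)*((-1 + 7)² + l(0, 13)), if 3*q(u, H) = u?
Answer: 364/3 ≈ 121.33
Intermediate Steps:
q(u, H) = u/3
l(Q, o) = -10 - 3*Q (l(Q, o) = ((6 + Q)*(-3) + 1) + 7 = ((-18 - 3*Q) + 1) + 7 = (-17 - 3*Q) + 7 = -10 - 3*Q)
q(14, -7)*((-1 + 7)² + l(0, 13)) = ((⅓)*14)*((-1 + 7)² + (-10 - 3*0)) = 14*(6² + (-10 + 0))/3 = 14*(36 - 10)/3 = (14/3)*26 = 364/3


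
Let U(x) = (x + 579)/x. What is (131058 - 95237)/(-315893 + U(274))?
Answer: -9814954/86553829 ≈ -0.11340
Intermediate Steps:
U(x) = (579 + x)/x
(131058 - 95237)/(-315893 + U(274)) = (131058 - 95237)/(-315893 + (579 + 274)/274) = 35821/(-315893 + (1/274)*853) = 35821/(-315893 + 853/274) = 35821/(-86553829/274) = 35821*(-274/86553829) = -9814954/86553829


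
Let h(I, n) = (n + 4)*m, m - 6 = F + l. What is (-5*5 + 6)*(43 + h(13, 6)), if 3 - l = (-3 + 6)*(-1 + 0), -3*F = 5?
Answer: -8341/3 ≈ -2780.3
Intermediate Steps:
F = -5/3 (F = -⅓*5 = -5/3 ≈ -1.6667)
l = 6 (l = 3 - (-3 + 6)*(-1 + 0) = 3 - 3*(-1) = 3 - 1*(-3) = 3 + 3 = 6)
m = 31/3 (m = 6 + (-5/3 + 6) = 6 + 13/3 = 31/3 ≈ 10.333)
h(I, n) = 124/3 + 31*n/3 (h(I, n) = (n + 4)*(31/3) = (4 + n)*(31/3) = 124/3 + 31*n/3)
(-5*5 + 6)*(43 + h(13, 6)) = (-5*5 + 6)*(43 + (124/3 + (31/3)*6)) = (-25 + 6)*(43 + (124/3 + 62)) = -19*(43 + 310/3) = -19*439/3 = -8341/3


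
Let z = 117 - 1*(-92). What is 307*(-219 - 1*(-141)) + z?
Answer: -23737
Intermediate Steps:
z = 209 (z = 117 + 92 = 209)
307*(-219 - 1*(-141)) + z = 307*(-219 - 1*(-141)) + 209 = 307*(-219 + 141) + 209 = 307*(-78) + 209 = -23946 + 209 = -23737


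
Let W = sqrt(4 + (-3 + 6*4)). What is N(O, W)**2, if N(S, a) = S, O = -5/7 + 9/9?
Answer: 4/49 ≈ 0.081633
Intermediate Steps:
W = 5 (W = sqrt(4 + (-3 + 24)) = sqrt(4 + 21) = sqrt(25) = 5)
O = 2/7 (O = -5*1/7 + 9*(1/9) = -5/7 + 1 = 2/7 ≈ 0.28571)
N(O, W)**2 = (2/7)**2 = 4/49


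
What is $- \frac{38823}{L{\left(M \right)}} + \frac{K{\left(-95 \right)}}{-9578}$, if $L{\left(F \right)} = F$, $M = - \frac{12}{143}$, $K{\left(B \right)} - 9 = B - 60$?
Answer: $\frac{8862346499}{19156} \approx 4.6264 \cdot 10^{5}$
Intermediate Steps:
$K{\left(B \right)} = -51 + B$ ($K{\left(B \right)} = 9 + \left(B - 60\right) = 9 + \left(-60 + B\right) = -51 + B$)
$M = - \frac{12}{143}$ ($M = \left(-12\right) \frac{1}{143} = - \frac{12}{143} \approx -0.083916$)
$- \frac{38823}{L{\left(M \right)}} + \frac{K{\left(-95 \right)}}{-9578} = - \frac{38823}{- \frac{12}{143}} + \frac{-51 - 95}{-9578} = \left(-38823\right) \left(- \frac{143}{12}\right) - - \frac{73}{4789} = \frac{1850563}{4} + \frac{73}{4789} = \frac{8862346499}{19156}$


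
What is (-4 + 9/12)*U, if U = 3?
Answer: -39/4 ≈ -9.7500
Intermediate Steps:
(-4 + 9/12)*U = (-4 + 9/12)*3 = (-4 + 9*(1/12))*3 = (-4 + ¾)*3 = -13/4*3 = -39/4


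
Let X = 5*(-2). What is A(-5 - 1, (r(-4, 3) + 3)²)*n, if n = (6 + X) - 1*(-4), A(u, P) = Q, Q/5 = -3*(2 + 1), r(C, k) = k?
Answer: 0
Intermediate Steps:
X = -10
Q = -45 (Q = 5*(-3*(2 + 1)) = 5*(-3*3) = 5*(-9) = -45)
A(u, P) = -45
n = 0 (n = (6 - 10) - 1*(-4) = -4 + 4 = 0)
A(-5 - 1, (r(-4, 3) + 3)²)*n = -45*0 = 0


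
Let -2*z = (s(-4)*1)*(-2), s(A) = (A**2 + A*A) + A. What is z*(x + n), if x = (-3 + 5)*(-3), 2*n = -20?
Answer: -448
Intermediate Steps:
n = -10 (n = (1/2)*(-20) = -10)
x = -6 (x = 2*(-3) = -6)
s(A) = A + 2*A**2 (s(A) = (A**2 + A**2) + A = 2*A**2 + A = A + 2*A**2)
z = 28 (z = --4*(1 + 2*(-4))*1*(-2)/2 = --4*(1 - 8)*1*(-2)/2 = --4*(-7)*1*(-2)/2 = -28*1*(-2)/2 = -14*(-2) = -1/2*(-56) = 28)
z*(x + n) = 28*(-6 - 10) = 28*(-16) = -448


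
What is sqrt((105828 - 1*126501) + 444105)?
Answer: 6*sqrt(11762) ≈ 650.72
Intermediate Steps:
sqrt((105828 - 1*126501) + 444105) = sqrt((105828 - 126501) + 444105) = sqrt(-20673 + 444105) = sqrt(423432) = 6*sqrt(11762)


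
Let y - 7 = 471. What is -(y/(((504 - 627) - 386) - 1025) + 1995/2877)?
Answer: -40122/105079 ≈ -0.38183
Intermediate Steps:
y = 478 (y = 7 + 471 = 478)
-(y/(((504 - 627) - 386) - 1025) + 1995/2877) = -(478/(((504 - 627) - 386) - 1025) + 1995/2877) = -(478/((-123 - 386) - 1025) + 1995*(1/2877)) = -(478/(-509 - 1025) + 95/137) = -(478/(-1534) + 95/137) = -(478*(-1/1534) + 95/137) = -(-239/767 + 95/137) = -1*40122/105079 = -40122/105079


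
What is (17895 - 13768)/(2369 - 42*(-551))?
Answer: 4127/25511 ≈ 0.16177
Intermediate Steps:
(17895 - 13768)/(2369 - 42*(-551)) = 4127/(2369 + 23142) = 4127/25511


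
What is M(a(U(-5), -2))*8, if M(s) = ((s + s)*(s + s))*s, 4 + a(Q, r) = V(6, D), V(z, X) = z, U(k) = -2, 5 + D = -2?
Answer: 256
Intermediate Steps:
D = -7 (D = -5 - 2 = -7)
a(Q, r) = 2 (a(Q, r) = -4 + 6 = 2)
M(s) = 4*s³ (M(s) = ((2*s)*(2*s))*s = (4*s²)*s = 4*s³)
M(a(U(-5), -2))*8 = (4*2³)*8 = (4*8)*8 = 32*8 = 256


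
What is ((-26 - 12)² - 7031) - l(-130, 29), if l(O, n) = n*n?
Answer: -6428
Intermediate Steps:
l(O, n) = n²
((-26 - 12)² - 7031) - l(-130, 29) = ((-26 - 12)² - 7031) - 1*29² = ((-38)² - 7031) - 1*841 = (1444 - 7031) - 841 = -5587 - 841 = -6428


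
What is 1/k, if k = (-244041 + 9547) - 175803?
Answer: -1/410297 ≈ -2.4373e-6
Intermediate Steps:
k = -410297 (k = -234494 - 175803 = -410297)
1/k = 1/(-410297) = -1/410297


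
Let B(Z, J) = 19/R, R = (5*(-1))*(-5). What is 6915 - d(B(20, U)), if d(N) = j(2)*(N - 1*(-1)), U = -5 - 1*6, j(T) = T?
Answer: 172787/25 ≈ 6911.5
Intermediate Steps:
R = 25 (R = -5*(-5) = 25)
U = -11 (U = -5 - 6 = -11)
B(Z, J) = 19/25
d(N) = 2 + 2*N (d(N) = 2*(N - 1*(-1)) = 2*(N + 1) = 2*(1 + N) = 2 + 2*N)
6915 - d(B(20, U)) = 6915 - (2 + 2*(19/25)) = 6915 - (2 + 38/25) = 6915 - 1*88/25 = 6915 - 88/25 = 172787/25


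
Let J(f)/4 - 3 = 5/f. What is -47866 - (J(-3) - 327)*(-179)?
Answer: -316333/3 ≈ -1.0544e+5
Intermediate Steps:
J(f) = 12 + 20/f (J(f) = 12 + 4*(5/f) = 12 + 20/f)
-47866 - (J(-3) - 327)*(-179) = -47866 - ((12 + 20/(-3)) - 327)*(-179) = -47866 - ((12 + 20*(-⅓)) - 327)*(-179) = -47866 - ((12 - 20/3) - 327)*(-179) = -47866 - (16/3 - 327)*(-179) = -47866 - (-965)*(-179)/3 = -47866 - 1*172735/3 = -47866 - 172735/3 = -316333/3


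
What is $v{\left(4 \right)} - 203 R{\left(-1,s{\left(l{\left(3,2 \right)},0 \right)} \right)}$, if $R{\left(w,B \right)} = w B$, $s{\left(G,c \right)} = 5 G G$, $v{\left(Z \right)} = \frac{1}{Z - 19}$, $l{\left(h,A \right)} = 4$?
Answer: $\frac{243599}{15} \approx 16240.0$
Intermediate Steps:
$v{\left(Z \right)} = \frac{1}{-19 + Z}$
$s{\left(G,c \right)} = 5 G^{2}$
$R{\left(w,B \right)} = B w$
$v{\left(4 \right)} - 203 R{\left(-1,s{\left(l{\left(3,2 \right)},0 \right)} \right)} = \frac{1}{-19 + 4} - 203 \cdot 5 \cdot 4^{2} \left(-1\right) = \frac{1}{-15} - 203 \cdot 5 \cdot 16 \left(-1\right) = - \frac{1}{15} - 203 \cdot 80 \left(-1\right) = - \frac{1}{15} - -16240 = - \frac{1}{15} + 16240 = \frac{243599}{15}$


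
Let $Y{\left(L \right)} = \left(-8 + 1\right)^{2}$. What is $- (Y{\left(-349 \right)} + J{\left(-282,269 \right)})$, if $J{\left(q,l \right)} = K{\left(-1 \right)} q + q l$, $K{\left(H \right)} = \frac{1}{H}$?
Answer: $75527$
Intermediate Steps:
$J{\left(q,l \right)} = - q + l q$ ($J{\left(q,l \right)} = \frac{q}{-1} + q l = - q + l q$)
$Y{\left(L \right)} = 49$ ($Y{\left(L \right)} = \left(-7\right)^{2} = 49$)
$- (Y{\left(-349 \right)} + J{\left(-282,269 \right)}) = - (49 - 282 \left(-1 + 269\right)) = - (49 - 75576) = \left(-1\right) \left(-75527\right) = 75527$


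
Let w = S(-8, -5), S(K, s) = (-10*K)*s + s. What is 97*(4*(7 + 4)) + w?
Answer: 3863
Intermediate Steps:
S(K, s) = s - 10*K*s (S(K, s) = -10*K*s + s = s - 10*K*s)
w = -405 (w = -5*(1 - 10*(-8)) = -5*(1 + 80) = -5*81 = -405)
97*(4*(7 + 4)) + w = 97*(4*(7 + 4)) - 405 = 97*(4*11) - 405 = 97*44 - 405 = 4268 - 405 = 3863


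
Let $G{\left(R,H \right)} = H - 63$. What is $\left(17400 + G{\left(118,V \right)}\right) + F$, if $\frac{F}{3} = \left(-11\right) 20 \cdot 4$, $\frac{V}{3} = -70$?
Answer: $14487$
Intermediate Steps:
$V = -210$ ($V = 3 \left(-70\right) = -210$)
$F = -2640$ ($F = 3 \left(-11\right) 20 \cdot 4 = 3 \left(\left(-220\right) 4\right) = 3 \left(-880\right) = -2640$)
$G{\left(R,H \right)} = -63 + H$
$\left(17400 + G{\left(118,V \right)}\right) + F = \left(17400 - 273\right) - 2640 = 17127 - 2640 = 14487$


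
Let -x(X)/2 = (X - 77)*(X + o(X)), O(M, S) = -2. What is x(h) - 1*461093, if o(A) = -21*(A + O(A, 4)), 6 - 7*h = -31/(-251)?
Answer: -1411562369925/3087049 ≈ -4.5725e+5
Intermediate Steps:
h = 1475/1757 (h = 6/7 - (-31)/(7*(-251)) = 6/7 - (-31)*(-1)/(7*251) = 6/7 - ⅐*31/251 = 6/7 - 31/1757 = 1475/1757 ≈ 0.83950)
o(A) = 42 - 21*A (o(A) = -21*(A - 2) = -21*(-2 + A) = 42 - 21*A)
x(X) = -2*(-77 + X)*(42 - 20*X) (x(X) = -2*(X - 77)*(X + (42 - 21*X)) = -2*(-77 + X)*(42 - 20*X))
x(h) - 1*461093 = (6468 - 3164*1475/1757 + 40*(1475/1757)²) - 1*461093 = (6468 - 666700/251 + 40*(2175625/3087049)) - 461093 = (6468 - 666700/251 + 87025000/3087049) - 461093 = 11854314632/3087049 - 461093 = -1411562369925/3087049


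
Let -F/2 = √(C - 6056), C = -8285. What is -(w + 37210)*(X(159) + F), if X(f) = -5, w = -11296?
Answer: 129570 + 51828*I*√14341 ≈ 1.2957e+5 + 6.2066e+6*I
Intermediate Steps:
F = -2*I*√14341 (F = -2*√(-8285 - 6056) = -2*I*√14341 ≈ -239.51*I)
-(w + 37210)*(X(159) + F) = -(-11296 + 37210)*(-5 - 2*I*√14341) = -25914*(-5 - 2*I*√14341) = -(-129570 - 51828*I*√14341) = 129570 + 51828*I*√14341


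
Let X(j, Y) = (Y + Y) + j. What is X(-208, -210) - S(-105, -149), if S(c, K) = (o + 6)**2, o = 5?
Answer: -749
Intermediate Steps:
S(c, K) = 121 (S(c, K) = (5 + 6)**2 = 11**2 = 121)
X(j, Y) = j + 2*Y (X(j, Y) = 2*Y + j = j + 2*Y)
X(-208, -210) - S(-105, -149) = (-208 + 2*(-210)) - 1*121 = (-208 - 420) - 121 = -628 - 121 = -749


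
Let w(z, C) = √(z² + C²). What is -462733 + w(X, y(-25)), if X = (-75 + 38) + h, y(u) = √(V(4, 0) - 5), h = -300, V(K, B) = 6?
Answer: -462733 + √113570 ≈ -4.6240e+5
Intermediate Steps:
y(u) = 1 (y(u) = √(6 - 5) = √1 = 1)
X = -337 (X = (-75 + 38) - 300 = -37 - 300 = -337)
w(z, C) = √(C² + z²)
-462733 + w(X, y(-25)) = -462733 + √(1² + (-337)²) = -462733 + √(1 + 113569) = -462733 + √113570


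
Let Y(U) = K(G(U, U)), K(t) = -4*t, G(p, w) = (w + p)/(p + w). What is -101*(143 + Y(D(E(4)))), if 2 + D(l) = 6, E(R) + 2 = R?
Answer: -14039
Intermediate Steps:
E(R) = -2 + R
G(p, w) = 1 (G(p, w) = (p + w)/(p + w) = 1)
D(l) = 4 (D(l) = -2 + 6 = 4)
Y(U) = -4 (Y(U) = -4*1 = -4)
-101*(143 + Y(D(E(4)))) = -101*(143 - 4) = -101*139 = -14039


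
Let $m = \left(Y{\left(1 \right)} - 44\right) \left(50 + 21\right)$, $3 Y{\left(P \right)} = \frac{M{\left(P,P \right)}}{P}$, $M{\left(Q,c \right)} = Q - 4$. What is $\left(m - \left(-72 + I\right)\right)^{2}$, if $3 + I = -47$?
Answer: $9443329$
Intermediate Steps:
$M{\left(Q,c \right)} = -4 + Q$ ($M{\left(Q,c \right)} = Q - 4 = -4 + Q$)
$I = -50$ ($I = -3 - 47 = -50$)
$Y{\left(P \right)} = \frac{-4 + P}{3 P}$ ($Y{\left(P \right)} = \frac{\left(-4 + P\right) \frac{1}{P}}{3} = \frac{\frac{1}{P} \left(-4 + P\right)}{3} = \frac{-4 + P}{3 P}$)
$m = -3195$ ($m = \left(\frac{-4 + 1}{3 \cdot 1} - 44\right) \left(50 + 21\right) = \left(\frac{1}{3} \cdot 1 \left(-3\right) - 44\right) 71 = \left(-1 - 44\right) 71 = \left(-45\right) 71 = -3195$)
$\left(m - \left(-72 + I\right)\right)^{2} = \left(-3195 + \left(72 - -50\right)\right)^{2} = \left(-3195 + \left(72 + 50\right)\right)^{2} = \left(-3195 + 122\right)^{2} = \left(-3073\right)^{2} = 9443329$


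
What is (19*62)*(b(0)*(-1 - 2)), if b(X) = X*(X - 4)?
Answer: 0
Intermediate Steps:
b(X) = X*(-4 + X)
(19*62)*(b(0)*(-1 - 2)) = (19*62)*((0*(-4 + 0))*(-1 - 2)) = 1178*((0*(-4))*(-3)) = 1178*(0*(-3)) = 1178*0 = 0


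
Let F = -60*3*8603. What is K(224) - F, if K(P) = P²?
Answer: 1598716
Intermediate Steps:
F = -1548540 (F = -180*8603 = -1548540)
K(224) - F = 224² - 1*(-1548540) = 50176 + 1548540 = 1598716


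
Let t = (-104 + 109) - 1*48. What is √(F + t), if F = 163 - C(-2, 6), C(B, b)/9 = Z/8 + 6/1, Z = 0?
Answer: √66 ≈ 8.1240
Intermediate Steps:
t = -43 (t = 5 - 48 = -43)
C(B, b) = 54 (C(B, b) = 9*(0/8 + 6/1) = 9*(0*(⅛) + 6*1) = 9*(0 + 6) = 9*6 = 54)
F = 109 (F = 163 - 1*54 = 163 - 54 = 109)
√(F + t) = √(109 - 43) = √66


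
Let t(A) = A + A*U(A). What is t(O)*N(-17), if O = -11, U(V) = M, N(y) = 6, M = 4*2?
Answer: -594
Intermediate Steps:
M = 8
U(V) = 8
t(A) = 9*A (t(A) = A + A*8 = A + 8*A = 9*A)
t(O)*N(-17) = (9*(-11))*6 = -99*6 = -594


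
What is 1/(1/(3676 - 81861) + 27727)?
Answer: 78185/2167835494 ≈ 3.6066e-5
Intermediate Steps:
1/(1/(3676 - 81861) + 27727) = 1/(1/(-78185) + 27727) = 1/(-1/78185 + 27727) = 1/(2167835494/78185) = 78185/2167835494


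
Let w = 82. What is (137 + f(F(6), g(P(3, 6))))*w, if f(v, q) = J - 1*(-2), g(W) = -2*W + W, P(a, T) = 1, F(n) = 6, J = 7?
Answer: 11972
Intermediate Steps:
g(W) = -W
f(v, q) = 9 (f(v, q) = 7 - 1*(-2) = 7 + 2 = 9)
(137 + f(F(6), g(P(3, 6))))*w = (137 + 9)*82 = 146*82 = 11972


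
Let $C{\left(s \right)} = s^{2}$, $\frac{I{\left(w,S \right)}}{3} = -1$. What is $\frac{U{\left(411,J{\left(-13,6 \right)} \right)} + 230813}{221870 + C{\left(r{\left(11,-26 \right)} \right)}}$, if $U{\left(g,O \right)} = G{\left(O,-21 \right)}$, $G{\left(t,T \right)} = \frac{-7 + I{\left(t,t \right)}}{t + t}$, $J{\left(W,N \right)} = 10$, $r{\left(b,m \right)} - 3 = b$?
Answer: $\frac{153875}{148044} \approx 1.0394$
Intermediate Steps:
$I{\left(w,S \right)} = -3$ ($I{\left(w,S \right)} = 3 \left(-1\right) = -3$)
$r{\left(b,m \right)} = 3 + b$
$G{\left(t,T \right)} = - \frac{5}{t}$ ($G{\left(t,T \right)} = \frac{-7 - 3}{t + t} = - \frac{10}{2 t} = - 10 \frac{1}{2 t} = - \frac{5}{t}$)
$U{\left(g,O \right)} = - \frac{5}{O}$
$\frac{U{\left(411,J{\left(-13,6 \right)} \right)} + 230813}{221870 + C{\left(r{\left(11,-26 \right)} \right)}} = \frac{- \frac{5}{10} + 230813}{221870 + \left(3 + 11\right)^{2}} = \frac{\left(-5\right) \frac{1}{10} + 230813}{221870 + 14^{2}} = \frac{- \frac{1}{2} + 230813}{221870 + 196} = \frac{461625}{2 \cdot 222066} = \frac{461625}{2} \cdot \frac{1}{222066} = \frac{153875}{148044}$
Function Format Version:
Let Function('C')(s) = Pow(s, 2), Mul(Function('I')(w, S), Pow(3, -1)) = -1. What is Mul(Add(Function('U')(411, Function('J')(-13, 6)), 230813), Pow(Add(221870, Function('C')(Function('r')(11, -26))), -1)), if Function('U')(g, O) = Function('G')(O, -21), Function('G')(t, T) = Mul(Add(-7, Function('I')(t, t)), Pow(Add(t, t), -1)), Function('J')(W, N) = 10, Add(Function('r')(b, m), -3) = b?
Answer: Rational(153875, 148044) ≈ 1.0394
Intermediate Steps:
Function('I')(w, S) = -3 (Function('I')(w, S) = Mul(3, -1) = -3)
Function('r')(b, m) = Add(3, b)
Function('G')(t, T) = Mul(-5, Pow(t, -1)) (Function('G')(t, T) = Mul(Add(-7, -3), Pow(Add(t, t), -1)) = Mul(-10, Pow(Mul(2, t), -1)) = Mul(-10, Mul(Rational(1, 2), Pow(t, -1))) = Mul(-5, Pow(t, -1)))
Function('U')(g, O) = Mul(-5, Pow(O, -1))
Mul(Add(Function('U')(411, Function('J')(-13, 6)), 230813), Pow(Add(221870, Function('C')(Function('r')(11, -26))), -1)) = Mul(Add(Mul(-5, Pow(10, -1)), 230813), Pow(Add(221870, Pow(Add(3, 11), 2)), -1)) = Mul(Add(Mul(-5, Rational(1, 10)), 230813), Pow(Add(221870, Pow(14, 2)), -1)) = Mul(Add(Rational(-1, 2), 230813), Pow(Add(221870, 196), -1)) = Mul(Rational(461625, 2), Pow(222066, -1)) = Mul(Rational(461625, 2), Rational(1, 222066)) = Rational(153875, 148044)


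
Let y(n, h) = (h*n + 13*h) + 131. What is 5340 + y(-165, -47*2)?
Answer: 19759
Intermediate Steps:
y(n, h) = 131 + 13*h + h*n (y(n, h) = (13*h + h*n) + 131 = 131 + 13*h + h*n)
5340 + y(-165, -47*2) = 5340 + (131 + 13*(-47*2) - 47*2*(-165)) = 5340 + (131 + 13*(-94) - 94*(-165)) = 5340 + (131 - 1222 + 15510) = 5340 + 14419 = 19759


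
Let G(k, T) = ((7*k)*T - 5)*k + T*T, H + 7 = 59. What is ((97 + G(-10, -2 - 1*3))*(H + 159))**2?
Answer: 493096075264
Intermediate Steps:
H = 52 (H = -7 + 59 = 52)
G(k, T) = T**2 + k*(-5 + 7*T*k) (G(k, T) = (7*T*k - 5)*k + T**2 = (-5 + 7*T*k)*k + T**2 = k*(-5 + 7*T*k) + T**2 = T**2 + k*(-5 + 7*T*k))
((97 + G(-10, -2 - 1*3))*(H + 159))**2 = ((97 + ((-2 - 1*3)**2 - 5*(-10) + 7*(-2 - 1*3)*(-10)**2))*(52 + 159))**2 = ((97 + ((-2 - 3)**2 + 50 + 7*(-2 - 3)*100))*211)**2 = ((97 + ((-5)**2 + 50 + 7*(-5)*100))*211)**2 = ((97 + (25 + 50 - 3500))*211)**2 = ((97 - 3425)*211)**2 = (-3328*211)**2 = (-702208)**2 = 493096075264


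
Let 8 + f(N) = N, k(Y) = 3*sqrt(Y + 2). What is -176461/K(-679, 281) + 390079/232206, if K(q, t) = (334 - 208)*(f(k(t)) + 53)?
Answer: 34621202027/282826908 - 176461*sqrt(283)/21924 ≈ -12.990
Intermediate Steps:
k(Y) = 3*sqrt(2 + Y)
f(N) = -8 + N
K(q, t) = 5670 + 378*sqrt(2 + t) (K(q, t) = (334 - 208)*((-8 + 3*sqrt(2 + t)) + 53) = 126*(45 + 3*sqrt(2 + t)) = 5670 + 378*sqrt(2 + t))
-176461/K(-679, 281) + 390079/232206 = -176461/(5670 + 378*sqrt(2 + 281)) + 390079/232206 = -176461/(5670 + 378*sqrt(283)) + 390079*(1/232206) = -176461/(5670 + 378*sqrt(283)) + 390079/232206 = 390079/232206 - 176461/(5670 + 378*sqrt(283))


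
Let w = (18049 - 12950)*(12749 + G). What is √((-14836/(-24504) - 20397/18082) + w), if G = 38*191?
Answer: 2*√19558426965352905093621/27692583 ≈ 10100.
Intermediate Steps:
G = 7258
w = 102015693 (w = (18049 - 12950)*(12749 + 7258) = 5099*20007 = 102015693)
√((-14836/(-24504) - 20397/18082) + w) = √((-14836/(-24504) - 20397/18082) + 102015693) = √((-14836*(-1/24504) - 20397*1/18082) + 102015693) = √((3709/6126 - 20397/18082) + 102015693) = √(-14471471/27692583 + 102015693) = √(2825078031233548/27692583) = 2*√19558426965352905093621/27692583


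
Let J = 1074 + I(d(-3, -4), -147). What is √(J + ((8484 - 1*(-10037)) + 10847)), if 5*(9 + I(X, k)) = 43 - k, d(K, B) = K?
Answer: √30471 ≈ 174.56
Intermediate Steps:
I(X, k) = -⅖ - k/5 (I(X, k) = -9 + (43 - k)/5 = -9 + (43/5 - k/5) = -⅖ - k/5)
J = 1103 (J = 1074 + (-⅖ - ⅕*(-147)) = 1074 + (-⅖ + 147/5) = 1074 + 29 = 1103)
√(J + ((8484 - 1*(-10037)) + 10847)) = √(1103 + ((8484 - 1*(-10037)) + 10847)) = √(1103 + ((8484 + 10037) + 10847)) = √(1103 + (18521 + 10847)) = √(1103 + 29368) = √30471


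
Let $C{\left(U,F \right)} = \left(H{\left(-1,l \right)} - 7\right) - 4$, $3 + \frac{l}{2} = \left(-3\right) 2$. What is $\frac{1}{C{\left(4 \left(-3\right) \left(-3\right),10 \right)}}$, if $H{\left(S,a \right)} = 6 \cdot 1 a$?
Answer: $- \frac{1}{119} \approx -0.0084034$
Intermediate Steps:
$l = -18$ ($l = -6 + 2 \left(\left(-3\right) 2\right) = -6 + 2 \left(-6\right) = -6 - 12 = -18$)
$H{\left(S,a \right)} = 6 a$
$C{\left(U,F \right)} = -119$ ($C{\left(U,F \right)} = \left(6 \left(-18\right) - 7\right) - 4 = \left(-108 - 7\right) - 4 = -115 - 4 = -119$)
$\frac{1}{C{\left(4 \left(-3\right) \left(-3\right),10 \right)}} = \frac{1}{-119} = - \frac{1}{119}$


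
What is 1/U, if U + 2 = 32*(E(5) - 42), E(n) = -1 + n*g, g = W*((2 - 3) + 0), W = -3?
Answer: -1/898 ≈ -0.0011136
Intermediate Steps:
g = 3 (g = -3*((2 - 3) + 0) = -3*(-1 + 0) = -3*(-1) = 3)
E(n) = -1 + 3*n (E(n) = -1 + n*3 = -1 + 3*n)
U = -898 (U = -2 + 32*((-1 + 3*5) - 42) = -2 + 32*((-1 + 15) - 42) = -2 + 32*(14 - 42) = -2 + 32*(-28) = -2 - 896 = -898)
1/U = 1/(-898) = -1/898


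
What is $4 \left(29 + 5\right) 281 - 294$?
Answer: $37922$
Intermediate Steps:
$4 \left(29 + 5\right) 281 - 294 = 4 \cdot 34 \cdot 281 - 294 = 136 \cdot 281 - 294 = 38216 - 294 = 37922$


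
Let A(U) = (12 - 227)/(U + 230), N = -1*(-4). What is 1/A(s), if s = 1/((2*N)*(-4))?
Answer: -7359/6880 ≈ -1.0696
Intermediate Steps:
N = 4
s = -1/32 (s = 1/((2*4)*(-4)) = 1/(8*(-4)) = 1/(-32) = -1/32 ≈ -0.031250)
A(U) = -215/(230 + U)
1/A(s) = 1/(-215/(230 - 1/32)) = 1/(-215/7359/32) = 1/(-215*32/7359) = 1/(-6880/7359) = -7359/6880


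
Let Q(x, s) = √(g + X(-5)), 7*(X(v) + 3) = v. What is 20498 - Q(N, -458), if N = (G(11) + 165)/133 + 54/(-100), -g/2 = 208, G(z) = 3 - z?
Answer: 20498 - I*√20566/7 ≈ 20498.0 - 20.487*I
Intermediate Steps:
X(v) = -3 + v/7
g = -416 (g = -2*208 = -416)
N = 4259/6650 (N = ((3 - 1*11) + 165)/133 + 54/(-100) = ((3 - 11) + 165)*(1/133) + 54*(-1/100) = (-8 + 165)*(1/133) - 27/50 = 157*(1/133) - 27/50 = 157/133 - 27/50 = 4259/6650 ≈ 0.64045)
Q(x, s) = I*√20566/7 (Q(x, s) = √(-416 + (-3 + (⅐)*(-5))) = √(-416 + (-3 - 5/7)) = √(-416 - 26/7) = √(-2938/7) = I*√20566/7)
20498 - Q(N, -458) = 20498 - I*√20566/7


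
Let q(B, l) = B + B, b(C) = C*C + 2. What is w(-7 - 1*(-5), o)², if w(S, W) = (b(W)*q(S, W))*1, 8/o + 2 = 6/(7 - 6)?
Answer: 576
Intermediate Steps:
o = 2 (o = 8/(-2 + 6/(7 - 6)) = 8/(-2 + 6/1) = 8/(-2 + 1*6) = 8/(-2 + 6) = 8/4 = 8*(¼) = 2)
b(C) = 2 + C² (b(C) = C² + 2 = 2 + C²)
q(B, l) = 2*B
w(S, W) = 2*S*(2 + W²) (w(S, W) = ((2 + W²)*(2*S))*1 = (2*S*(2 + W²))*1 = 2*S*(2 + W²))
w(-7 - 1*(-5), o)² = (2*(-7 - 1*(-5))*(2 + 2²))² = (2*(-7 + 5)*(2 + 4))² = (2*(-2)*6)² = (-24)² = 576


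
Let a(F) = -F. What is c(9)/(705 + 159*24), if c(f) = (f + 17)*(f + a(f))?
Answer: 0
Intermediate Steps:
c(f) = 0 (c(f) = (f + 17)*(f - f) = (17 + f)*0 = 0)
c(9)/(705 + 159*24) = 0/(705 + 159*24) = 0/(705 + 3816) = 0/4521 = 0*(1/4521) = 0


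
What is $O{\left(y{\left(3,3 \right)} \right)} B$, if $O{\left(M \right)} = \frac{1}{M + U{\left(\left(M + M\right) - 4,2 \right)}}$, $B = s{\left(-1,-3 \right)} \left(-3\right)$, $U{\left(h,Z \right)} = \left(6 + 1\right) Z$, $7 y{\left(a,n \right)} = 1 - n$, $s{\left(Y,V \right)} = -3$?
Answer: $\frac{21}{32} \approx 0.65625$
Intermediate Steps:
$y{\left(a,n \right)} = \frac{1}{7} - \frac{n}{7}$ ($y{\left(a,n \right)} = \frac{1 - n}{7} = \frac{1}{7} - \frac{n}{7}$)
$U{\left(h,Z \right)} = 7 Z$
$B = 9$ ($B = \left(-3\right) \left(-3\right) = 9$)
$O{\left(M \right)} = \frac{1}{14 + M}$ ($O{\left(M \right)} = \frac{1}{M + 7 \cdot 2} = \frac{1}{M + 14} = \frac{1}{14 + M}$)
$O{\left(y{\left(3,3 \right)} \right)} B = \frac{1}{14 + \left(\frac{1}{7} - \frac{3}{7}\right)} 9 = \frac{1}{14 - \frac{2}{7}} \cdot 9 = \frac{1}{\frac{96}{7}} \cdot 9 = \frac{7}{96} \cdot 9 = \frac{21}{32}$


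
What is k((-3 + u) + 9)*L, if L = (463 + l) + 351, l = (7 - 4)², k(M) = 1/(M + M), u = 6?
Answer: 823/24 ≈ 34.292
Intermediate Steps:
k(M) = 1/(2*M)
l = 9 (l = 3² = 9)
L = 823 (L = (463 + 9) + 351 = 472 + 351 = 823)
k((-3 + u) + 9)*L = (1/(2*((-3 + 6) + 9)))*823 = (1/(2*(3 + 9)))*823 = ((½)/12)*823 = ((½)*(1/12))*823 = (1/24)*823 = 823/24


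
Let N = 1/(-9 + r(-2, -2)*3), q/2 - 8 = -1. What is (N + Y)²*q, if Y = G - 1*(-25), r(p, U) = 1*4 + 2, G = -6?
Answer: 414176/81 ≈ 5113.3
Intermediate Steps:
r(p, U) = 6 (r(p, U) = 4 + 2 = 6)
q = 14 (q = 16 + 2*(-1) = 16 - 2 = 14)
Y = 19 (Y = -6 - 1*(-25) = -6 + 25 = 19)
N = ⅑ (N = 1/(-9 + 6*3) = 1/(-9 + 18) = 1/9 = ⅑ ≈ 0.11111)
(N + Y)²*q = (⅑ + 19)²*14 = (172/9)²*14 = (29584/81)*14 = 414176/81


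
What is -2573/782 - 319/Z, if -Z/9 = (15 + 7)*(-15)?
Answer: -179347/52785 ≈ -3.3977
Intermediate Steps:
Z = 2970 (Z = -9*(15 + 7)*(-15) = -198*(-15) = -9*(-330) = 2970)
-2573/782 - 319/Z = -2573/782 - 319/2970 = -2573*1/782 - 319*1/2970 = -2573/782 - 29/270 = -179347/52785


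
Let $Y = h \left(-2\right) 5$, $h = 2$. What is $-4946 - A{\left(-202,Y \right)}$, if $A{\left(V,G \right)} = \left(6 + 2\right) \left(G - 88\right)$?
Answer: $-4082$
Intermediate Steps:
$Y = -20$ ($Y = 2 \left(-2\right) 5 = \left(-4\right) 5 = -20$)
$A{\left(V,G \right)} = -704 + 8 G$ ($A{\left(V,G \right)} = 8 \left(-88 + G\right) = -704 + 8 G$)
$-4946 - A{\left(-202,Y \right)} = -4946 - \left(-704 + 8 \left(-20\right)\right) = -4946 - \left(-704 - 160\right) = -4946 - -864 = -4946 + 864 = -4082$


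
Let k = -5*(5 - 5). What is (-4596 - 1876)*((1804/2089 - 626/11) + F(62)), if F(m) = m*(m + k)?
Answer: -563344923632/22979 ≈ -2.4516e+7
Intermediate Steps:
k = 0 (k = -5*0 = 0)
F(m) = m**2 (F(m) = m*(m + 0) = m*m = m**2)
(-4596 - 1876)*((1804/2089 - 626/11) + F(62)) = (-4596 - 1876)*((1804/2089 - 626/11) + 62**2) = -6472*((1804*(1/2089) - 626*1/11) + 3844) = -6472*((1804/2089 - 626/11) + 3844) = -6472*(-1287870/22979 + 3844) = -6472*87043406/22979 = -563344923632/22979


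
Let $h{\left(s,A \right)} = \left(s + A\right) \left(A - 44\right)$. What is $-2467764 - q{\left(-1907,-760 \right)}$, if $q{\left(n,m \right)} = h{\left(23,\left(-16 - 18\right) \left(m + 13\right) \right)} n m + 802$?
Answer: $-934121575425446$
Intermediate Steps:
$h{\left(s,A \right)} = \left(-44 + A\right) \left(A + s\right)$ ($h{\left(s,A \right)} = \left(A + s\right) \left(-44 + A\right) = \left(-44 + A\right) \left(A + s\right)$)
$q{\left(n,m \right)} = 802 + m n \left(8270 + \left(-442 - 34 m\right)^{2} + 714 m\right)$ ($q{\left(n,m \right)} = \left(\left(\left(-16 - 18\right) \left(m + 13\right)\right)^{2} - 44 \left(-16 - 18\right) \left(m + 13\right) - 1012 + \left(-16 - 18\right) \left(m + 13\right) 23\right) n m + 802 = \left(\left(- 34 \left(13 + m\right)\right)^{2} - 44 \left(- 34 \left(13 + m\right)\right) - 1012 + - 34 \left(13 + m\right) 23\right) n m + 802 = \left(\left(-442 - 34 m\right)^{2} - 44 \left(-442 - 34 m\right) - 1012 + \left(-442 - 34 m\right) 23\right) n m + 802 = \left(\left(-442 - 34 m\right)^{2} + \left(19448 + 1496 m\right) - 1012 - \left(10166 + 782 m\right)\right) n m + 802 = \left(8270 + \left(-442 - 34 m\right)^{2} + 714 m\right) n m + 802 = n \left(8270 + \left(-442 - 34 m\right)^{2} + 714 m\right) m + 802 = m n \left(8270 + \left(-442 - 34 m\right)^{2} + 714 m\right) + 802 = 802 + m n \left(8270 + \left(-442 - 34 m\right)^{2} + 714 m\right)$)
$-2467764 - q{\left(-1907,-760 \right)} = -2467764 - \left(802 + 2 \left(-760\right) \left(-1907\right) \left(4135 + 357 \left(-760\right) + 578 \left(13 - 760\right)^{2}\right)\right) = -2467764 - \left(802 + 2 \left(-760\right) \left(-1907\right) \left(4135 - 271320 + 578 \left(-747\right)^{2}\right)\right) = -2467764 - \left(802 + 2 \left(-760\right) \left(-1907\right) \left(4135 - 271320 + 578 \cdot 558009\right)\right) = -2467764 - \left(802 + 2 \left(-760\right) \left(-1907\right) \left(4135 - 271320 + 322529202\right)\right) = -2467764 - \left(802 + 2 \left(-760\right) \left(-1907\right) 322262017\right) = -2467764 - \left(802 + 934121572956880\right) = -2467764 - 934121572957682 = -934121575425446$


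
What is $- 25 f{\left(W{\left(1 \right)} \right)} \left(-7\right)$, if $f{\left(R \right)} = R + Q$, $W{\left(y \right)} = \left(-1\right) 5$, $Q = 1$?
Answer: $-700$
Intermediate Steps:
$W{\left(y \right)} = -5$
$f{\left(R \right)} = 1 + R$ ($f{\left(R \right)} = R + 1 = 1 + R$)
$- 25 f{\left(W{\left(1 \right)} \right)} \left(-7\right) = - 25 \left(1 - 5\right) \left(-7\right) = \left(-25\right) \left(-4\right) \left(-7\right) = 100 \left(-7\right) = -700$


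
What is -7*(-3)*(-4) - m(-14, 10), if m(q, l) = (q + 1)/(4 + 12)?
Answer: -1331/16 ≈ -83.188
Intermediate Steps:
m(q, l) = 1/16 + q/16 (m(q, l) = (1 + q)/16 = (1 + q)*(1/16) = 1/16 + q/16)
-7*(-3)*(-4) - m(-14, 10) = -7*(-3)*(-4) - (1/16 + (1/16)*(-14)) = 21*(-4) - (1/16 - 7/8) = -84 - 1*(-13/16) = -84 + 13/16 = -1331/16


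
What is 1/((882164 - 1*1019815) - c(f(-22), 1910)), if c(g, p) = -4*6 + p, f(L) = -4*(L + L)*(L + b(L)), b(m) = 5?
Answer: -1/139537 ≈ -7.1666e-6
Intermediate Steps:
f(L) = -8*L*(5 + L) (f(L) = -4*(L + L)*(L + 5) = -4*2*L*(5 + L) = -8*L*(5 + L))
c(g, p) = -24 + p
1/((882164 - 1*1019815) - c(f(-22), 1910)) = 1/((882164 - 1*1019815) - (-24 + 1910)) = 1/((882164 - 1019815) - 1*1886) = 1/(-137651 - 1886) = 1/(-139537) = -1/139537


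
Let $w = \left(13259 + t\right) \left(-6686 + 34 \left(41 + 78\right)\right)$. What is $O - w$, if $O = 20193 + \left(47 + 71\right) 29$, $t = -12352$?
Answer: $2418095$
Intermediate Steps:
$O = 23615$ ($O = 20193 + 118 \cdot 29 = 20193 + 3422 = 23615$)
$w = -2394480$ ($w = \left(13259 - 12352\right) \left(-6686 + 34 \left(41 + 78\right)\right) = 907 \left(-6686 + 34 \cdot 119\right) = 907 \left(-6686 + 4046\right) = 907 \left(-2640\right) = -2394480$)
$O - w = 23615 - -2394480 = 23615 + 2394480 = 2418095$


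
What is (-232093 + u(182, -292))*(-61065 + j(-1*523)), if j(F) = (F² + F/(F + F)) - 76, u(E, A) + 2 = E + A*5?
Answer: -99131482821/2 ≈ -4.9566e+10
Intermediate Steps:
u(E, A) = -2 + E + 5*A (u(E, A) = -2 + (E + A*5) = -2 + (E + 5*A) = -2 + E + 5*A)
j(F) = -151/2 + F² (j(F) = (F² + F/((2*F))) - 76 = (F² + (1/(2*F))*F) - 76 = (F² + ½) - 76 = (½ + F²) - 76 = -151/2 + F²)
(-232093 + u(182, -292))*(-61065 + j(-1*523)) = (-232093 + (-2 + 182 + 5*(-292)))*(-61065 + (-151/2 + (-1*523)²)) = (-232093 + (-2 + 182 - 1460))*(-61065 + (-151/2 + (-523)²)) = (-232093 - 1280)*(-61065 + (-151/2 + 273529)) = -233373*(-61065 + 546907/2) = -233373*424777/2 = -99131482821/2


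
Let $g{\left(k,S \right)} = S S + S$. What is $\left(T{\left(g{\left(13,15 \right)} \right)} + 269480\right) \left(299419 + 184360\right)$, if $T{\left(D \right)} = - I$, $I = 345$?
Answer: $130201861165$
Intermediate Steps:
$g{\left(k,S \right)} = S + S^{2}$ ($g{\left(k,S \right)} = S^{2} + S = S + S^{2}$)
$T{\left(D \right)} = -345$ ($T{\left(D \right)} = \left(-1\right) 345 = -345$)
$\left(T{\left(g{\left(13,15 \right)} \right)} + 269480\right) \left(299419 + 184360\right) = \left(-345 + 269480\right) \left(299419 + 184360\right) = 269135 \cdot 483779 = 130201861165$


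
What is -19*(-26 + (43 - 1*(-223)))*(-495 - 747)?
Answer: 5663520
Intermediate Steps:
-19*(-26 + (43 - 1*(-223)))*(-495 - 747) = -19*(-26 + (43 + 223))*(-1242) = -19*(-26 + 266)*(-1242) = -4560*(-1242) = -19*(-298080) = 5663520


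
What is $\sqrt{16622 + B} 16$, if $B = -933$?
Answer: $16 \sqrt{15689} \approx 2004.1$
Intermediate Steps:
$\sqrt{16622 + B} 16 = \sqrt{16622 - 933} \cdot 16 = \sqrt{15689} \cdot 16 = 16 \sqrt{15689}$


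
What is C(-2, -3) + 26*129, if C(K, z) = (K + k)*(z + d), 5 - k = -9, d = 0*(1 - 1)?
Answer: 3318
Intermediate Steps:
d = 0 (d = 0*0 = 0)
k = 14 (k = 5 - 1*(-9) = 5 + 9 = 14)
C(K, z) = z*(14 + K) (C(K, z) = (K + 14)*(z + 0) = (14 + K)*z = z*(14 + K))
C(-2, -3) + 26*129 = -3*(14 - 2) + 26*129 = -3*12 + 3354 = -36 + 3354 = 3318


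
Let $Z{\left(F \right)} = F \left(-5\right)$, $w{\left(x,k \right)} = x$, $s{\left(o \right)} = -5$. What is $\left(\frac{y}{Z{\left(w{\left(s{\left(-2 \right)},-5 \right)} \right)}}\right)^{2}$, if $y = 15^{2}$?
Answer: $81$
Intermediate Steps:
$Z{\left(F \right)} = - 5 F$
$y = 225$
$\left(\frac{y}{Z{\left(w{\left(s{\left(-2 \right)},-5 \right)} \right)}}\right)^{2} = \left(\frac{225}{\left(-5\right) \left(-5\right)}\right)^{2} = \left(\frac{225}{25}\right)^{2} = \left(225 \cdot \frac{1}{25}\right)^{2} = 9^{2} = 81$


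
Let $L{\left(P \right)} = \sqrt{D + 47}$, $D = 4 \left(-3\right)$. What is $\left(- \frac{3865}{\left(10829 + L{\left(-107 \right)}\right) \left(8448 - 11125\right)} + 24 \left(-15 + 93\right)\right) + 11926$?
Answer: $\frac{618789668229823}{44846330066} - \frac{3865 \sqrt{35}}{313924310462} \approx 13798.0$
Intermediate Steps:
$D = -12$
$L{\left(P \right)} = \sqrt{35}$ ($L{\left(P \right)} = \sqrt{-12 + 47} = \sqrt{35}$)
$\left(- \frac{3865}{\left(10829 + L{\left(-107 \right)}\right) \left(8448 - 11125\right)} + 24 \left(-15 + 93\right)\right) + 11926 = \left(- \frac{3865}{\left(10829 + \sqrt{35}\right) \left(8448 - 11125\right)} + 24 \left(-15 + 93\right)\right) + 11926 = \left(- \frac{3865}{\left(10829 + \sqrt{35}\right) \left(-2677\right)} + 24 \cdot 78\right) + 11926 = \left(- \frac{3865}{-28989233 - 2677 \sqrt{35}} + 1872\right) + 11926 = \left(1872 - \frac{3865}{-28989233 - 2677 \sqrt{35}}\right) + 11926 = 13798 - \frac{3865}{-28989233 - 2677 \sqrt{35}}$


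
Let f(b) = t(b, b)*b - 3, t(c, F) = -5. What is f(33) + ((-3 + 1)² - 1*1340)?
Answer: -1504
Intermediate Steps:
f(b) = -3 - 5*b (f(b) = -5*b - 3 = -3 - 5*b)
f(33) + ((-3 + 1)² - 1*1340) = (-3 - 5*33) + ((-3 + 1)² - 1*1340) = (-3 - 165) + ((-2)² - 1340) = -168 + (4 - 1340) = -168 - 1336 = -1504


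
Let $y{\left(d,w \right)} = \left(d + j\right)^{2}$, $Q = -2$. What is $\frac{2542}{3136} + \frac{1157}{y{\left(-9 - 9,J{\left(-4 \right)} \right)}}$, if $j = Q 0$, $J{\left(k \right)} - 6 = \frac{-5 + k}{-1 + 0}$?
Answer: $\frac{556495}{127008} \approx 4.3816$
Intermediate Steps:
$J{\left(k \right)} = 11 - k$ ($J{\left(k \right)} = 6 + \frac{-5 + k}{-1 + 0} = 6 + \frac{-5 + k}{-1} = 6 + \left(-5 + k\right) \left(-1\right) = 6 - \left(-5 + k\right) = 11 - k$)
$j = 0$ ($j = \left(-2\right) 0 = 0$)
$y{\left(d,w \right)} = d^{2}$ ($y{\left(d,w \right)} = \left(d + 0\right)^{2} = d^{2}$)
$\frac{2542}{3136} + \frac{1157}{y{\left(-9 - 9,J{\left(-4 \right)} \right)}} = \frac{2542}{3136} + \frac{1157}{\left(-9 - 9\right)^{2}} = 2542 \cdot \frac{1}{3136} + \frac{1157}{\left(-18\right)^{2}} = \frac{1271}{1568} + \frac{1157}{324} = \frac{556495}{127008}$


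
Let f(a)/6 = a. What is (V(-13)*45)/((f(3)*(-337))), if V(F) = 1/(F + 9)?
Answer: 5/2696 ≈ 0.0018546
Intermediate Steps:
f(a) = 6*a
V(F) = 1/(9 + F)
(V(-13)*45)/((f(3)*(-337))) = (45/(9 - 13))/(((6*3)*(-337))) = (45/(-4))/((18*(-337))) = -¼*45/(-6066) = -45/4*(-1/6066) = 5/2696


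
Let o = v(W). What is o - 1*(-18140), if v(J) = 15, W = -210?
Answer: 18155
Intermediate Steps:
o = 15
o - 1*(-18140) = 15 - 1*(-18140) = 15 + 18140 = 18155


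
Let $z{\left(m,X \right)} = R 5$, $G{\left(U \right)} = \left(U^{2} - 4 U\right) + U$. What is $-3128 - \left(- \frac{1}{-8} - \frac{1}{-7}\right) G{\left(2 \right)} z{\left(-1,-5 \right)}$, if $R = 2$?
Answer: $- \frac{43717}{14} \approx -3122.6$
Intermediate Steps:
$G{\left(U \right)} = U^{2} - 3 U$
$z{\left(m,X \right)} = 10$ ($z{\left(m,X \right)} = 2 \cdot 5 = 10$)
$-3128 - \left(- \frac{1}{-8} - \frac{1}{-7}\right) G{\left(2 \right)} z{\left(-1,-5 \right)} = -3128 - \left(- \frac{1}{-8} - \frac{1}{-7}\right) 2 \left(-3 + 2\right) 10 = -3128 - \left(\left(-1\right) \left(- \frac{1}{8}\right) - - \frac{1}{7}\right) 2 \left(-1\right) 10 = -3128 - \left(\frac{1}{8} + \frac{1}{7}\right) \left(-2\right) 10 = -3128 - \frac{15}{56} \left(-2\right) 10 = -3128 - \left(- \frac{15}{28}\right) 10 = -3128 - - \frac{75}{14} = -3128 + \frac{75}{14} = - \frac{43717}{14}$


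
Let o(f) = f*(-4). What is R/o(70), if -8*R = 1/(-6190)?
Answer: -1/13865600 ≈ -7.2121e-8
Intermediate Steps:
o(f) = -4*f
R = 1/49520 (R = -⅛/(-6190) = -⅛*(-1/6190) = 1/49520 ≈ 2.0194e-5)
R/o(70) = 1/(49520*((-4*70))) = (1/49520)/(-280) = (1/49520)*(-1/280) = -1/13865600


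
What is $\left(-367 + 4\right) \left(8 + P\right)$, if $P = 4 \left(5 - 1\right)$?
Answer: $-8712$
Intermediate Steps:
$P = 16$ ($P = 4 \cdot 4 = 16$)
$\left(-367 + 4\right) \left(8 + P\right) = \left(-367 + 4\right) \left(8 + 16\right) = \left(-363\right) 24 = -8712$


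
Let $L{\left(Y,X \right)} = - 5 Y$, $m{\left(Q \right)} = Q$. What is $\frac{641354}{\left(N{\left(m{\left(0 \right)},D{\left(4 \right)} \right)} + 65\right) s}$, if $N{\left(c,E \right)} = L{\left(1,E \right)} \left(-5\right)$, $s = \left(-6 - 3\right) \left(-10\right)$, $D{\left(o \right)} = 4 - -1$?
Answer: $\frac{320677}{4050} \approx 79.179$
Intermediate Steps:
$D{\left(o \right)} = 5$ ($D{\left(o \right)} = 4 + 1 = 5$)
$s = 90$ ($s = \left(-9\right) \left(-10\right) = 90$)
$N{\left(c,E \right)} = 25$ ($N{\left(c,E \right)} = \left(-5\right) 1 \left(-5\right) = \left(-5\right) \left(-5\right) = 25$)
$\frac{641354}{\left(N{\left(m{\left(0 \right)},D{\left(4 \right)} \right)} + 65\right) s} = \frac{641354}{\left(25 + 65\right) 90} = \frac{641354}{90 \cdot 90} = \frac{641354}{8100} = 641354 \cdot \frac{1}{8100} = \frac{320677}{4050}$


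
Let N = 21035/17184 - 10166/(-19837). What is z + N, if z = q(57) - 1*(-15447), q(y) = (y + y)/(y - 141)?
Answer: 36859811652329/2386153056 ≈ 15447.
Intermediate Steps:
q(y) = 2*y/(-141 + y) (q(y) = (2*y)/(-141 + y) = 2*y/(-141 + y))
N = 591963839/340879008 (N = 21035*(1/17184) - 10166*(-1/19837) = 21035/17184 + 10166/19837 = 591963839/340879008 ≈ 1.7366)
z = 216239/14 (z = 2*57/(-141 + 57) - 1*(-15447) = 2*57/(-84) + 15447 = 2*57*(-1/84) + 15447 = -19/14 + 15447 = 216239/14 ≈ 15446.)
z + N = 216239/14 + 591963839/340879008 = 36859811652329/2386153056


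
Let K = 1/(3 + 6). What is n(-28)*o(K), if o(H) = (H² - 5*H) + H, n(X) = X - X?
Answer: 0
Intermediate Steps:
K = ⅑ (K = 1/9 = ⅑ ≈ 0.11111)
n(X) = 0
o(H) = H² - 4*H
n(-28)*o(K) = 0*((-4 + ⅑)/9) = 0*((⅑)*(-35/9)) = 0*(-35/81) = 0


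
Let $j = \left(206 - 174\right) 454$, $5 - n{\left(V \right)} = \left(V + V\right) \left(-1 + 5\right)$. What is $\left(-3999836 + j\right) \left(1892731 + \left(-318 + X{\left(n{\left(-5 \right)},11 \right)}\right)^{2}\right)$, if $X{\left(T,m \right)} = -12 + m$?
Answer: $-7948664923536$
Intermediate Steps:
$n{\left(V \right)} = 5 - 8 V$ ($n{\left(V \right)} = 5 - \left(V + V\right) \left(-1 + 5\right) = 5 - 2 V 4 = 5 - 8 V$)
$j = 14528$ ($j = 32 \cdot 454 = 14528$)
$\left(-3999836 + j\right) \left(1892731 + \left(-318 + X{\left(n{\left(-5 \right)},11 \right)}\right)^{2}\right) = \left(-3999836 + 14528\right) \left(1892731 + \left(-318 + \left(-12 + 11\right)\right)^{2}\right) = - 3985308 \left(1892731 + \left(-318 - 1\right)^{2}\right) = - 3985308 \left(1892731 + \left(-319\right)^{2}\right) = - 3985308 \left(1892731 + 101761\right) = \left(-3985308\right) 1994492 = -7948664923536$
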